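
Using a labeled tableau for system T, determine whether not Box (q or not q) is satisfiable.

1. not Box (q or not q), u
2. not (q or not q), v   [neg-Box-rule on 1: fresh world v, uRv]
3. not q, v   [neg-or-rule on 2]
4. q, v   [neg-or-rule on 2]
Accessibility: uRu, uRv, vRv
Branch closes: q and not q both at v.
Every branch closes; the branch above is one of them.

Unsatisfiable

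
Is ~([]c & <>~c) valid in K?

Valid

Tableau for the negation []c & <>~c:
1. []c & <>~c, 0
2. []c, 0   [&-rule on 1]
3. <>~c, 0   [&-rule on 1]
4. ~c, 1   [<>-rule on 3: fresh world 1, 0R1]
5. c, 1   [[]-rule on 2 via 0R1]
Accessibility: 0R1
Branch closes: c and ~c both at 1.
All branches of the negation close; one closing branch shown above.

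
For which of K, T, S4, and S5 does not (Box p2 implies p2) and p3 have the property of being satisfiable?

K

K-tableau for the formula:
1. not (Box p2 implies p2) and p3, 0
2. not (Box p2 implies p2), 0
3. p3, 0
4. Box p2, 0
5. not p2, 0
Complete open branch: satisfiable in K.
T-tableau for the formula:
1. not (Box p2 implies p2) and p3, 0
2. not (Box p2 implies p2), 0
3. p3, 0
4. Box p2, 0
5. not p2, 0
6. p2, 0
Accessibility: 0R0
Branch closes: p2 and not p2 both at 0.
Every branch closes (one shown): unsatisfiable in T, hence also in S4, S5 (every S4/S5-frame is a T-frame).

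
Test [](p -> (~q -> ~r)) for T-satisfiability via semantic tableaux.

1. [](p -> (~q -> ~r)), 0
2. p -> (~q -> ~r), 0   [[]-rule on 1 via 0R0]
3. ~q -> ~r, 0   [->-rule on 2 (branches; this branch)]
4. ~r, 0   [->-rule on 3 (branches; this branch)]
Accessibility: 0R0

Yes, satisfiable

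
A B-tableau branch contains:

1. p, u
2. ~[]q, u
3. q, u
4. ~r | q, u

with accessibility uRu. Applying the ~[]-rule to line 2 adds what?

a fresh world v with uRv, and ~q at v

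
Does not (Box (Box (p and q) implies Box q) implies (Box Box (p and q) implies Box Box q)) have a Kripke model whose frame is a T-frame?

1. not (Box (Box (p and q) implies Box q) implies (Box Box (p and q) implies Box Box q)), 0
2. Box (Box (p and q) implies Box q), 0
3. not (Box Box (p and q) implies Box Box q), 0
4. Box Box (p and q), 0
5. not Box Box q, 0
6. Box (p and q) implies Box q, 0
7. Box (p and q), 0
8. p and q, 0
9. p, 0
10. q, 0
11. not Box (p and q), 0
12. not Box q, 1
13. Box (p and q) implies Box q, 1
14. Box (p and q), 1
15. p and q, 1
16. p, 1
17. q, 1
18. Box q, 1
19. not (p and q), 2
20. Box (p and q) implies Box q, 2
21. Box (p and q), 2
22. p and q, 2
23. p, 2
24. q, 2
25. not q, 2
Accessibility: 0R0, 0R1, 0R2, 1R1, 2R2
Branch closes: q and not q both at 2.
Every branch closes; the branch above is one of them.

Unsatisfiable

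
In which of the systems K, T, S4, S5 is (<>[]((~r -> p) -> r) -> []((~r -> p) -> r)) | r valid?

S5-tableau for the negation ~((<>[]((~r -> p) -> r) -> []((~r -> p) -> r)) | r):
1. ~((<>[]((~r -> p) -> r) -> []((~r -> p) -> r)) | r), 0
2. ~(<>[]((~r -> p) -> r) -> []((~r -> p) -> r)), 0
3. ~r, 0
4. <>[]((~r -> p) -> r), 0
5. ~[]((~r -> p) -> r), 0
6. []((~r -> p) -> r), 1
7. (~r -> p) -> r, 0
8. (~r -> p) -> r, 1
9. ~(~r -> p), 0
10. ~p, 0
11. ~(~r -> p), 1
12. ~r, 1
13. ~p, 1
14. ~((~r -> p) -> r), 2
15. ~r -> p, 2
16. ~r, 2
17. (~r -> p) -> r, 2
18. p, 2
19. ~(~r -> p), 2
20. ~p, 2
Accessibility: 0R0, 0R1, 0R2, 1R0, 1R1, 1R2, 2R0, 2R1, 2R2
Branch closes: p and ~p both at 2.
Every branch closes (one shown): valid in S5.
S4-tableau for the negation ~((<>[]((~r -> p) -> r) -> []((~r -> p) -> r)) | r):
1. ~((<>[]((~r -> p) -> r) -> []((~r -> p) -> r)) | r), 0
2. ~(<>[]((~r -> p) -> r) -> []((~r -> p) -> r)), 0
3. ~r, 0
4. <>[]((~r -> p) -> r), 0
5. ~[]((~r -> p) -> r), 0
6. []((~r -> p) -> r), 1
7. (~r -> p) -> r, 1
8. r, 1
9. ~((~r -> p) -> r), 2
10. ~r -> p, 2
11. ~r, 2
12. p, 2
Accessibility: 0R0, 0R1, 0R2, 1R1, 2R2
Complete open branch: countermodel on an S4-frame, so not valid in S4, nor in K, T (the same frame is also a K-frame and a T-frame).

S5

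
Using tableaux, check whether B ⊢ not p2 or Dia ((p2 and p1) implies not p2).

Tableau for the negation not (not p2 or Dia ((p2 and p1) implies not p2)):
1. not (not p2 or Dia ((p2 and p1) implies not p2)), w0
2. p2, w0   [neg-or-rule on 1]
3. not Dia ((p2 and p1) implies not p2), w0   [neg-or-rule on 1]
4. not ((p2 and p1) implies not p2), w0   [neg-Dia-rule on 3 via w0Rw0]
5. p2 and p1, w0   [neg-implies-rule on 4]
6. p1, w0   [and-rule on 5]
Accessibility: w0Rw0
The negation has an open branch (countermodel exists).

No, not valid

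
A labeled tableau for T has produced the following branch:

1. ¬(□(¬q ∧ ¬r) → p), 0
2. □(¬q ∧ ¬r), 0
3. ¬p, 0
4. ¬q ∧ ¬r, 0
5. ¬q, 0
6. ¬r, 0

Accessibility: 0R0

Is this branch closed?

Not closed

There is no literal clash: for every atom and world, at most one sign appears.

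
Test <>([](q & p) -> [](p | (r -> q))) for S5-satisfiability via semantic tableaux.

Satisfiable

1. <>([](q & p) -> [](p | (r -> q))), 0
2. [](q & p) -> [](p | (r -> q)), 1   [<>-rule on 1: fresh world 1, 0R1]
3. [](p | (r -> q)), 1   [->-rule on 2 (branches; this branch)]
4. p | (r -> q), 0   [[]-rule on 3 via 1R0]
5. p | (r -> q), 1   [[]-rule on 3 via 1R1]
6. r -> q, 0   [|-rule on 4 (branches; this branch)]
7. r -> q, 1   [|-rule on 5 (branches; this branch)]
8. q, 0   [->-rule on 6 (branches; this branch)]
9. q, 1   [->-rule on 7 (branches; this branch)]
Accessibility: 0R0, 0R1, 1R0, 1R1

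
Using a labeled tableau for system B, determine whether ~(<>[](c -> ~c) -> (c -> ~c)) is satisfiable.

No, unsatisfiable

1. ~(<>[](c -> ~c) -> (c -> ~c)), w0
2. <>[](c -> ~c), w0
3. ~(c -> ~c), w0
4. c, w0
5. [](c -> ~c), w1
6. c -> ~c, w0
7. c -> ~c, w1
8. ~c, w0
Accessibility: w0Rw0, w0Rw1, w1Rw0, w1Rw1
Branch closes: c and ~c both at w0.
Every branch closes; the branch above is one of them.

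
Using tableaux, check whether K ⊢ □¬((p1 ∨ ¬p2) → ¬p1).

Tableau for the negation ¬□¬((p1 ∨ ¬p2) → ¬p1):
1. ¬□¬((p1 ∨ ¬p2) → ¬p1), u
2. (p1 ∨ ¬p2) → ¬p1, v   [¬□-rule on 1: fresh world v, uRv]
3. ¬p1, v   [→-rule on 2 (branches; this branch)]
Accessibility: uRv
The negation has an open branch (countermodel exists).

Not valid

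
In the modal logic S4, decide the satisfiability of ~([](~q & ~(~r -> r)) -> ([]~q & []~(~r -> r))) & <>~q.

1. ~([](~q & ~(~r -> r)) -> ([]~q & []~(~r -> r))) & <>~q, u
2. ~([](~q & ~(~r -> r)) -> ([]~q & []~(~r -> r))), u
3. <>~q, u
4. [](~q & ~(~r -> r)), u
5. ~([]~q & []~(~r -> r)), u
6. ~q & ~(~r -> r), u
7. ~q, u
8. ~(~r -> r), u
9. ~r, u
10. ~[]~(~r -> r), u
11. ~q, v
12. ~q & ~(~r -> r), v
13. ~(~r -> r), v
14. ~r, v
15. ~r -> r, w
16. ~q & ~(~r -> r), w
17. ~q, w
18. ~(~r -> r), w
19. ~r, w
20. r, w
Accessibility: uRu, uRv, uRw, vRv, wRw
Branch closes: r and ~r both at w.
All branches of the tableau close; one closing branch shown above.

Unsatisfiable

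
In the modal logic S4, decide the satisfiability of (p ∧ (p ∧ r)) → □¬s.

1. (p ∧ (p ∧ r)) → □¬s, u
2. □¬s, u   [→-rule on 1 (branches; this branch)]
3. ¬s, u   [□-rule on 2 via uRu]
Accessibility: uRu

Satisfiable (open branch found)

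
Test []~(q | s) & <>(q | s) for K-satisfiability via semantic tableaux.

Unsatisfiable (every branch closes)

1. []~(q | s) & <>(q | s), w0
2. []~(q | s), w0
3. <>(q | s), w0
4. q | s, w1
5. ~(q | s), w1
6. ~q, w1
7. ~s, w1
8. s, w1
Accessibility: w0Rw1
Branch closes: s and ~s both at w1.
(One branch shown.) All branches close.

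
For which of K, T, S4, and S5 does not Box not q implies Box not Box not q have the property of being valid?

S5

S5-tableau for the negation not (not Box not q implies Box not Box not q):
1. not (not Box not q implies Box not Box not q), w0
2. not Box not q, w0   [neg-implies-rule on 1]
3. not Box not Box not q, w0   [neg-implies-rule on 1]
4. q, w1   [neg-Box-rule on 2: fresh world w1, w0Rw1]
5. Box not q, w2   [neg-Box-rule on 3: fresh world w2, w0Rw2]
6. not q, w0   [Box-rule on 5 via w2Rw0]
7. not q, w1   [Box-rule on 5 via w2Rw1]
Accessibility: w0Rw0, w0Rw1, w0Rw2, w1Rw0, w1Rw1, w1Rw2, w2Rw0, w2Rw1, w2Rw2
Branch closes: q and not q both at w1.
Every branch closes (one shown): valid in S5.
S4-tableau for the negation not (not Box not q implies Box not Box not q):
1. not (not Box not q implies Box not Box not q), w0
2. not Box not q, w0   [neg-implies-rule on 1]
3. not Box not Box not q, w0   [neg-implies-rule on 1]
4. q, w1   [neg-Box-rule on 2: fresh world w1, w0Rw1]
5. Box not q, w2   [neg-Box-rule on 3: fresh world w2, w0Rw2]
6. not q, w2   [Box-rule on 5 via w2Rw2]
Accessibility: w0Rw0, w0Rw1, w0Rw2, w1Rw1, w2Rw2
Complete open branch: countermodel on an S4-frame, so not valid in S4, nor in K, T (the same frame is also a K-frame and a T-frame).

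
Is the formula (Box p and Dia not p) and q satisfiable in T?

1. (Box p and Dia not p) and q, w0
2. Box p and Dia not p, w0
3. q, w0
4. Box p, w0
5. Dia not p, w0
6. p, w0
7. not p, w1
8. p, w1
Accessibility: w0Rw0, w0Rw1, w1Rw1
Branch closes: p and not p both at w1.
Every branch closes; the branch above is one of them.

Unsatisfiable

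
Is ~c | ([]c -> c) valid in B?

Yes, valid

Tableau for the negation ~(~c | ([]c -> c)):
1. ~(~c | ([]c -> c)), w0
2. c, w0
3. ~([]c -> c), w0
4. []c, w0
5. ~c, w0
Accessibility: w0Rw0
Branch closes: c and ~c both at w0.
All branches of the negation close; one closing branch shown above.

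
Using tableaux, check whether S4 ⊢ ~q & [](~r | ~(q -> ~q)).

Tableau for the negation ~(~q & [](~r | ~(q -> ~q))):
1. ~(~q & [](~r | ~(q -> ~q))), 0
2. ~[](~r | ~(q -> ~q)), 0   [~&-rule on 1 (branches; this branch)]
3. ~(~r | ~(q -> ~q)), 1   [~[]-rule on 2: fresh world 1, 0R1]
4. r, 1   [~|-rule on 3]
5. q -> ~q, 1   [~|-rule on 3]
6. ~q, 1   [->-rule on 5 (branches; this branch)]
Accessibility: 0R0, 0R1, 1R1
The negation has an open branch (countermodel exists).

Not valid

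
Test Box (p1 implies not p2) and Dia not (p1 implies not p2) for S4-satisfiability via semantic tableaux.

1. Box (p1 implies not p2) and Dia not (p1 implies not p2), w0
2. Box (p1 implies not p2), w0
3. Dia not (p1 implies not p2), w0
4. p1 implies not p2, w0
5. not p2, w0
6. not (p1 implies not p2), w1
7. p1, w1
8. p2, w1
9. p1 implies not p2, w1
10. not p2, w1
Accessibility: w0Rw0, w0Rw1, w1Rw1
Branch closes: p2 and not p2 both at w1.
Every branch closes; the branch above is one of them.

Unsatisfiable (every branch closes)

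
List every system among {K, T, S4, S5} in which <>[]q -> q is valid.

S4-tableau for the negation ~(<>[]q -> q):
1. ~(<>[]q -> q), 0
2. <>[]q, 0   [~->-rule on 1]
3. ~q, 0   [~->-rule on 1]
4. []q, 1   [<>-rule on 2: fresh world 1, 0R1]
5. q, 1   [[]-rule on 4 via 1R1]
Accessibility: 0R0, 0R1, 1R1
Complete open branch: countermodel on an S4-frame, so not valid in S4, nor in K, T (the same frame is also a K-frame and a T-frame).
S5-tableau for the negation ~(<>[]q -> q):
1. ~(<>[]q -> q), 0
2. <>[]q, 0   [~->-rule on 1]
3. ~q, 0   [~->-rule on 1]
4. []q, 1   [<>-rule on 2: fresh world 1, 0R1]
5. q, 0   [[]-rule on 4 via 1R0]
Accessibility: 0R0, 0R1, 1R0, 1R1
Branch closes: q and ~q both at 0.
Every branch closes (one shown): valid in S5.

S5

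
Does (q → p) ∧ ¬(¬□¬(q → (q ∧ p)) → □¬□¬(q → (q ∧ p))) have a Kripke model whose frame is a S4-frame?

Satisfiable

1. (q → p) ∧ ¬(¬□¬(q → (q ∧ p)) → □¬□¬(q → (q ∧ p))), w0
2. q → p, w0
3. ¬(¬□¬(q → (q ∧ p)) → □¬□¬(q → (q ∧ p))), w0
4. ¬□¬(q → (q ∧ p)), w0
5. ¬□¬□¬(q → (q ∧ p)), w0
6. p, w0
7. q → (q ∧ p), w1
8. q ∧ p, w1
9. q, w1
10. p, w1
11. □¬(q → (q ∧ p)), w2
12. ¬(q → (q ∧ p)), w2
13. q, w2
14. ¬(q ∧ p), w2
15. ¬p, w2
Accessibility: w0Rw0, w0Rw1, w0Rw2, w1Rw1, w2Rw2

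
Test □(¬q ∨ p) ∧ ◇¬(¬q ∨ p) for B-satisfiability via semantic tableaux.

1. □(¬q ∨ p) ∧ ◇¬(¬q ∨ p), w0
2. □(¬q ∨ p), w0   [∧-rule on 1]
3. ◇¬(¬q ∨ p), w0   [∧-rule on 1]
4. ¬q ∨ p, w0   [□-rule on 2 via w0Rw0]
5. p, w0   [∨-rule on 4 (branches; this branch)]
6. ¬(¬q ∨ p), w1   [◇-rule on 3: fresh world w1, w0Rw1]
7. q, w1   [¬∨-rule on 6]
8. ¬p, w1   [¬∨-rule on 6]
9. ¬q ∨ p, w1   [□-rule on 2 via w0Rw1]
10. p, w1   [∨-rule on 9 (branches; this branch)]
Accessibility: w0Rw0, w0Rw1, w1Rw0, w1Rw1
Branch closes: p and ¬p both at w1.
(One branch shown.) All branches close.

Unsatisfiable (every branch closes)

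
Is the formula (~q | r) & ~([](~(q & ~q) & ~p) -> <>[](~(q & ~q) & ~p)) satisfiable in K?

Satisfiable (open branch found)

1. (~q | r) & ~([](~(q & ~q) & ~p) -> <>[](~(q & ~q) & ~p)), u
2. ~q | r, u
3. ~([](~(q & ~q) & ~p) -> <>[](~(q & ~q) & ~p)), u
4. [](~(q & ~q) & ~p), u
5. ~<>[](~(q & ~q) & ~p), u
6. r, u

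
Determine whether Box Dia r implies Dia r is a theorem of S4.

Yes, valid

Tableau for the negation not (Box Dia r implies Dia r):
1. not (Box Dia r implies Dia r), w0
2. Box Dia r, w0
3. not Dia r, w0
4. Dia r, w0
5. not r, w0
6. r, w1
7. Dia r, w1
8. not r, w1
Accessibility: w0Rw0, w0Rw1, w1Rw1
Branch closes: r and not r both at w1.
Every branch of the negation's tableau closes; the branch above is one of them.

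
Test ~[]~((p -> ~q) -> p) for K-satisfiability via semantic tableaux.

1. ~[]~((p -> ~q) -> p), w0
2. (p -> ~q) -> p, w1
3. p, w1
Accessibility: w0Rw1

Satisfiable (open branch found)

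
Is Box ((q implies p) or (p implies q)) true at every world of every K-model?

Valid

Tableau for the negation not Box ((q implies p) or (p implies q)):
1. not Box ((q implies p) or (p implies q)), 0
2. not ((q implies p) or (p implies q)), 1
3. not (q implies p), 1
4. not (p implies q), 1
5. q, 1
6. not p, 1
7. p, 1
8. not q, 1
Accessibility: 0R1
Branch closes: p and not p both at 1.
All branches of the negation close; one closing branch shown above.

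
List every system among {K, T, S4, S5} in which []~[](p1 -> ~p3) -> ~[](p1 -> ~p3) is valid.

T, S4, S5

T-tableau for the negation ~([]~[](p1 -> ~p3) -> ~[](p1 -> ~p3)):
1. ~([]~[](p1 -> ~p3) -> ~[](p1 -> ~p3)), u
2. []~[](p1 -> ~p3), u
3. [](p1 -> ~p3), u
4. ~[](p1 -> ~p3), u
5. p1 -> ~p3, u
6. ~p3, u
7. ~(p1 -> ~p3), v
8. p1, v
9. p3, v
10. ~[](p1 -> ~p3), v
11. p1 -> ~p3, v
12. ~p3, v
Accessibility: uRu, uRv, vRv
Branch closes: p3 and ~p3 both at v.
Every branch closes (one shown): valid in T, hence also in S4, S5 (every theorem of T is a theorem of S4 and S5).
K-tableau for the negation ~([]~[](p1 -> ~p3) -> ~[](p1 -> ~p3)):
1. ~([]~[](p1 -> ~p3) -> ~[](p1 -> ~p3)), u
2. []~[](p1 -> ~p3), u
3. [](p1 -> ~p3), u
Complete open branch: countermodel on a K-frame, so not valid in K.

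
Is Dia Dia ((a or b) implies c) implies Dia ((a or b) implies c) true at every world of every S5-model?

Valid

Tableau for the negation not (Dia Dia ((a or b) implies c) implies Dia ((a or b) implies c)):
1. not (Dia Dia ((a or b) implies c) implies Dia ((a or b) implies c)), u
2. Dia Dia ((a or b) implies c), u   [neg-implies-rule on 1]
3. not Dia ((a or b) implies c), u   [neg-implies-rule on 1]
4. not ((a or b) implies c), u   [neg-Dia-rule on 3 via uRu]
5. a or b, u   [neg-implies-rule on 4]
6. not c, u   [neg-implies-rule on 4]
7. b, u   [or-rule on 5 (branches; this branch)]
8. Dia ((a or b) implies c), v   [Dia-rule on 2: fresh world v, uRv]
9. not ((a or b) implies c), v   [neg-Dia-rule on 3 via uRv]
10. a or b, v   [neg-implies-rule on 9]
11. not c, v   [neg-implies-rule on 9]
12. b, v   [or-rule on 10 (branches; this branch)]
13. (a or b) implies c, w   [Dia-rule on 8: fresh world w, vRw]
14. not ((a or b) implies c), w   [neg-Dia-rule on 3 via uRw]
15. a or b, w   [neg-implies-rule on 14]
16. not c, w   [neg-implies-rule on 14]
17. not (a or b), w   [implies-rule on 13 (branches; this branch)]
18. not a, w   [neg-or-rule on 17]
19. not b, w   [neg-or-rule on 17]
20. b, w   [or-rule on 15 (branches; this branch)]
Accessibility: uRu, uRv, uRw, vRu, vRv, vRw, wRu, wRv, wRw
Branch closes: b and not b both at w.
Every branch of the negation's tableau closes; the branch above is one of them.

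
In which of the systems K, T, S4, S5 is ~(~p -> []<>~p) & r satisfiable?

K, T, S4

S5-tableau for the formula:
1. ~(~p -> []<>~p) & r, 0
2. ~(~p -> []<>~p), 0
3. r, 0
4. ~p, 0
5. ~[]<>~p, 0
6. ~<>~p, 1
7. p, 0
Accessibility: 0R0, 0R1, 1R0, 1R1
Branch closes: p and ~p both at 0.
Every branch closes (one shown): unsatisfiable in S5.
S4-tableau for the formula:
1. ~(~p -> []<>~p) & r, 0
2. ~(~p -> []<>~p), 0
3. r, 0
4. ~p, 0
5. ~[]<>~p, 0
6. ~<>~p, 1
7. p, 1
Accessibility: 0R0, 0R1, 1R1
Complete open branch: satisfiable in S4, hence also in K, T (this S4-model is also a K-model and a T-model).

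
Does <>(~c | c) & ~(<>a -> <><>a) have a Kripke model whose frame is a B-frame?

Unsatisfiable (every branch closes)

1. <>(~c | c) & ~(<>a -> <><>a), 0
2. <>(~c | c), 0
3. ~(<>a -> <><>a), 0
4. <>a, 0
5. ~<><>a, 0
6. ~<>a, 0
7. ~a, 0
8. ~c | c, 1
9. ~<>a, 1
10. ~a, 1
11. c, 1
12. a, 2
13. ~<>a, 2
14. ~a, 2
Accessibility: 0R0, 0R1, 0R2, 1R0, 1R1, 2R0, 2R2
Branch closes: a and ~a both at 2.
Every branch closes; the branch above is one of them.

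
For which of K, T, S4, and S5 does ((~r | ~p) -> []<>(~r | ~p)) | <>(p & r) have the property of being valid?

T, S4, S5

T-tableau for the negation ~(((~r | ~p) -> []<>(~r | ~p)) | <>(p & r)):
1. ~(((~r | ~p) -> []<>(~r | ~p)) | <>(p & r)), 0
2. ~((~r | ~p) -> []<>(~r | ~p)), 0   [~|-rule on 1]
3. ~<>(p & r), 0   [~|-rule on 1]
4. ~r | ~p, 0   [~->-rule on 2]
5. ~[]<>(~r | ~p), 0   [~->-rule on 2]
6. ~(p & r), 0   [~<>-rule on 3 via 0R0]
7. ~p, 0   [|-rule on 4 (branches; this branch)]
8. ~r, 0   [~&-rule on 6 (branches; this branch)]
9. ~<>(~r | ~p), 1   [~[]-rule on 5: fresh world 1, 0R1]
10. ~(p & r), 1   [~<>-rule on 3 via 0R1]
11. ~(~r | ~p), 1   [~<>-rule on 9 via 1R1]
12. r, 1   [~|-rule on 11]
13. p, 1   [~|-rule on 11]
14. ~r, 1   [~&-rule on 10 (branches; this branch)]
Accessibility: 0R0, 0R1, 1R1
Branch closes: r and ~r both at 1.
Every branch closes (one shown): valid in T, hence also in S4, S5 (every theorem of T is a theorem of S4 and S5).
K-tableau for the negation ~(((~r | ~p) -> []<>(~r | ~p)) | <>(p & r)):
1. ~(((~r | ~p) -> []<>(~r | ~p)) | <>(p & r)), 0
2. ~((~r | ~p) -> []<>(~r | ~p)), 0   [~|-rule on 1]
3. ~<>(p & r), 0   [~|-rule on 1]
4. ~r | ~p, 0   [~->-rule on 2]
5. ~[]<>(~r | ~p), 0   [~->-rule on 2]
6. ~p, 0   [|-rule on 4 (branches; this branch)]
7. ~<>(~r | ~p), 1   [~[]-rule on 5: fresh world 1, 0R1]
8. ~(p & r), 1   [~<>-rule on 3 via 0R1]
9. ~r, 1   [~&-rule on 8 (branches; this branch)]
Accessibility: 0R1
Complete open branch: countermodel on a K-frame, so not valid in K.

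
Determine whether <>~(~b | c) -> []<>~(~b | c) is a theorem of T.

Tableau for the negation ~(<>~(~b | c) -> []<>~(~b | c)):
1. ~(<>~(~b | c) -> []<>~(~b | c)), u
2. <>~(~b | c), u   [~->-rule on 1]
3. ~[]<>~(~b | c), u   [~->-rule on 1]
4. ~(~b | c), v   [<>-rule on 2: fresh world v, uRv]
5. b, v   [~|-rule on 4]
6. ~c, v   [~|-rule on 4]
7. ~<>~(~b | c), w   [~[]-rule on 3: fresh world w, uRw]
8. ~b | c, w   [~<>-rule on 7 via wRw]
9. c, w   [|-rule on 8 (branches; this branch)]
Accessibility: uRu, uRv, uRw, vRv, wRw
The negation has an open branch (countermodel exists).

Not valid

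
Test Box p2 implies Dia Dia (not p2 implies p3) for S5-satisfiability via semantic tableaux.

Yes, satisfiable

1. Box p2 implies Dia Dia (not p2 implies p3), u
2. Dia Dia (not p2 implies p3), u   [implies-rule on 1 (branches; this branch)]
3. Dia (not p2 implies p3), v   [Dia-rule on 2: fresh world v, uRv]
4. not p2 implies p3, w   [Dia-rule on 3: fresh world w, vRw]
5. p3, w   [implies-rule on 4 (branches; this branch)]
Accessibility: uRu, uRv, uRw, vRu, vRv, vRw, wRu, wRv, wRw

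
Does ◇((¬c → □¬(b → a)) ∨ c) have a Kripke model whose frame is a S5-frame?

1. ◇((¬c → □¬(b → a)) ∨ c), u
2. (¬c → □¬(b → a)) ∨ c, v
3. c, v
Accessibility: uRu, uRv, vRu, vRv

Satisfiable (open branch found)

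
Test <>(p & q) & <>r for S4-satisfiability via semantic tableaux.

1. <>(p & q) & <>r, 0
2. <>(p & q), 0
3. <>r, 0
4. p & q, 1
5. p, 1
6. q, 1
7. r, 2
Accessibility: 0R0, 0R1, 0R2, 1R1, 2R2

Yes, satisfiable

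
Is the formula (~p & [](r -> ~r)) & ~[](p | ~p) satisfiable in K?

Unsatisfiable

1. (~p & [](r -> ~r)) & ~[](p | ~p), u
2. ~p & [](r -> ~r), u
3. ~[](p | ~p), u
4. ~p, u
5. [](r -> ~r), u
6. ~(p | ~p), v
7. ~p, v
8. p, v
Accessibility: uRv
Branch closes: p and ~p both at v.
Every branch closes; the branch above is one of them.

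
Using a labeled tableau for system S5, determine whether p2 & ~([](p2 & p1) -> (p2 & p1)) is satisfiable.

1. p2 & ~([](p2 & p1) -> (p2 & p1)), 0
2. p2, 0   [&-rule on 1]
3. ~([](p2 & p1) -> (p2 & p1)), 0   [&-rule on 1]
4. [](p2 & p1), 0   [~->-rule on 3]
5. ~(p2 & p1), 0   [~->-rule on 3]
6. p2 & p1, 0   [[]-rule on 4 via 0R0]
7. p1, 0   [&-rule on 6]
8. ~p1, 0   [~&-rule on 5 (branches; this branch)]
Accessibility: 0R0
Branch closes: p1 and ~p1 both at 0.
(One branch shown.) All branches close.

No, unsatisfiable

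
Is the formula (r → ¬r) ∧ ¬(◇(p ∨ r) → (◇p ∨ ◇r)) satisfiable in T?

Unsatisfiable (every branch closes)

1. (r → ¬r) ∧ ¬(◇(p ∨ r) → (◇p ∨ ◇r)), 0
2. r → ¬r, 0   [∧-rule on 1]
3. ¬(◇(p ∨ r) → (◇p ∨ ◇r)), 0   [∧-rule on 1]
4. ◇(p ∨ r), 0   [¬→-rule on 3]
5. ¬(◇p ∨ ◇r), 0   [¬→-rule on 3]
6. ¬◇p, 0   [¬∨-rule on 5]
7. ¬◇r, 0   [¬∨-rule on 5]
8. ¬p, 0   [¬◇-rule on 6 via 0R0]
9. ¬r, 0   [¬◇-rule on 7 via 0R0]
10. p ∨ r, 1   [◇-rule on 4: fresh world 1, 0R1]
11. ¬p, 1   [¬◇-rule on 6 via 0R1]
12. ¬r, 1   [¬◇-rule on 7 via 0R1]
13. r, 1   [∨-rule on 10 (branches; this branch)]
Accessibility: 0R0, 0R1, 1R1
Branch closes: r and ¬r both at 1.
Every branch closes; the branch above is one of them.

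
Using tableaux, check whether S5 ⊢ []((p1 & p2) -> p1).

Tableau for the negation ~[]((p1 & p2) -> p1):
1. ~[]((p1 & p2) -> p1), w0
2. ~((p1 & p2) -> p1), w1
3. p1 & p2, w1
4. ~p1, w1
5. p1, w1
6. p2, w1
Accessibility: w0Rw0, w0Rw1, w1Rw0, w1Rw1
Branch closes: p1 and ~p1 both at w1.
All branches of the negation close; one closing branch shown above.

Valid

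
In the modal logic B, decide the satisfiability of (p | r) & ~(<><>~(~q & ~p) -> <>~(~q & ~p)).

Yes, satisfiable

1. (p | r) & ~(<><>~(~q & ~p) -> <>~(~q & ~p)), 0
2. p | r, 0   [&-rule on 1]
3. ~(<><>~(~q & ~p) -> <>~(~q & ~p)), 0   [&-rule on 1]
4. <><>~(~q & ~p), 0   [~->-rule on 3]
5. ~<>~(~q & ~p), 0   [~->-rule on 3]
6. ~q & ~p, 0   [~<>-rule on 5 via 0R0]
7. ~q, 0   [&-rule on 6]
8. ~p, 0   [&-rule on 6]
9. r, 0   [|-rule on 2 (branches; this branch)]
10. <>~(~q & ~p), 1   [<>-rule on 4: fresh world 1, 0R1]
11. ~q & ~p, 1   [~<>-rule on 5 via 0R1]
12. ~q, 1   [&-rule on 11]
13. ~p, 1   [&-rule on 11]
14. ~(~q & ~p), 2   [<>-rule on 10: fresh world 2, 1R2]
15. p, 2   [~&-rule on 14 (branches; this branch)]
Accessibility: 0R0, 0R1, 1R0, 1R1, 1R2, 2R1, 2R2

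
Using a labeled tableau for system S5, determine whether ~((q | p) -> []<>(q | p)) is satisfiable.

Unsatisfiable (every branch closes)

1. ~((q | p) -> []<>(q | p)), 0
2. q | p, 0   [~->-rule on 1]
3. ~[]<>(q | p), 0   [~->-rule on 1]
4. p, 0   [|-rule on 2 (branches; this branch)]
5. ~<>(q | p), 1   [~[]-rule on 3: fresh world 1, 0R1]
6. ~(q | p), 0   [~<>-rule on 5 via 1R0]
7. ~q, 0   [~|-rule on 6]
8. ~p, 0   [~|-rule on 6]
Accessibility: 0R0, 0R1, 1R0, 1R1
Branch closes: p and ~p both at 0.
(One branch shown.) All branches close.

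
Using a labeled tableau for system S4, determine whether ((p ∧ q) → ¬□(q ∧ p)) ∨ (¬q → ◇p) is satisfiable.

Satisfiable (open branch found)

1. ((p ∧ q) → ¬□(q ∧ p)) ∨ (¬q → ◇p), u
2. ¬q → ◇p, u
3. ◇p, u
4. p, v
Accessibility: uRu, uRv, vRv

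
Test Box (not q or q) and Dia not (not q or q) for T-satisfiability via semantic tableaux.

1. Box (not q or q) and Dia not (not q or q), 0
2. Box (not q or q), 0
3. Dia not (not q or q), 0
4. not q or q, 0
5. q, 0
6. not (not q or q), 1
7. q, 1
8. not q, 1
Accessibility: 0R0, 0R1, 1R1
Branch closes: q and not q both at 1.
All branches of the tableau close; one closing branch shown above.

Unsatisfiable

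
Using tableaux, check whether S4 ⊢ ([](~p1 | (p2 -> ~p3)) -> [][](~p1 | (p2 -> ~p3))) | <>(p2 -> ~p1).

Tableau for the negation ~(([](~p1 | (p2 -> ~p3)) -> [][](~p1 | (p2 -> ~p3))) | <>(p2 -> ~p1)):
1. ~(([](~p1 | (p2 -> ~p3)) -> [][](~p1 | (p2 -> ~p3))) | <>(p2 -> ~p1)), u
2. ~([](~p1 | (p2 -> ~p3)) -> [][](~p1 | (p2 -> ~p3))), u
3. ~<>(p2 -> ~p1), u
4. [](~p1 | (p2 -> ~p3)), u
5. ~[][](~p1 | (p2 -> ~p3)), u
6. ~(p2 -> ~p1), u
7. p2, u
8. p1, u
9. ~p1 | (p2 -> ~p3), u
10. p2 -> ~p3, u
11. ~p3, u
12. ~[](~p1 | (p2 -> ~p3)), v
13. ~(p2 -> ~p1), v
14. p2, v
15. p1, v
16. ~p1 | (p2 -> ~p3), v
17. p2 -> ~p3, v
18. ~p3, v
19. ~(~p1 | (p2 -> ~p3)), w
20. p1, w
21. ~(p2 -> ~p3), w
22. p2, w
23. p3, w
24. ~(p2 -> ~p1), w
25. ~p1 | (p2 -> ~p3), w
26. p2 -> ~p3, w
27. ~p3, w
Accessibility: uRu, uRv, uRw, vRv, vRw, wRw
Branch closes: p3 and ~p3 both at w.
All branches of the negation close; one closing branch shown above.

Yes, valid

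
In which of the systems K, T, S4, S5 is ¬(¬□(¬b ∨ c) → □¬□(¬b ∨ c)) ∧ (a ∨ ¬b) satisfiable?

S4-tableau for the formula:
1. ¬(¬□(¬b ∨ c) → □¬□(¬b ∨ c)) ∧ (a ∨ ¬b), w0
2. ¬(¬□(¬b ∨ c) → □¬□(¬b ∨ c)), w0   [∧-rule on 1]
3. a ∨ ¬b, w0   [∧-rule on 1]
4. ¬□(¬b ∨ c), w0   [¬→-rule on 2]
5. ¬□¬□(¬b ∨ c), w0   [¬→-rule on 2]
6. ¬b, w0   [∨-rule on 3 (branches; this branch)]
7. ¬(¬b ∨ c), w1   [¬□-rule on 4: fresh world w1, w0Rw1]
8. b, w1   [¬∨-rule on 7]
9. ¬c, w1   [¬∨-rule on 7]
10. □(¬b ∨ c), w2   [¬□-rule on 5: fresh world w2, w0Rw2]
11. ¬b ∨ c, w2   [□-rule on 10 via w2Rw2]
12. c, w2   [∨-rule on 11 (branches; this branch)]
Accessibility: w0Rw0, w0Rw1, w0Rw2, w1Rw1, w2Rw2
Complete open branch: satisfiable in S4, hence also in K, T (this S4-model is also a K-model and a T-model).
S5-tableau for the formula:
1. ¬(¬□(¬b ∨ c) → □¬□(¬b ∨ c)) ∧ (a ∨ ¬b), w0
2. ¬(¬□(¬b ∨ c) → □¬□(¬b ∨ c)), w0   [∧-rule on 1]
3. a ∨ ¬b, w0   [∧-rule on 1]
4. ¬□(¬b ∨ c), w0   [¬→-rule on 2]
5. ¬□¬□(¬b ∨ c), w0   [¬→-rule on 2]
6. ¬b, w0   [∨-rule on 3 (branches; this branch)]
7. ¬(¬b ∨ c), w1   [¬□-rule on 4: fresh world w1, w0Rw1]
8. b, w1   [¬∨-rule on 7]
9. ¬c, w1   [¬∨-rule on 7]
10. □(¬b ∨ c), w2   [¬□-rule on 5: fresh world w2, w0Rw2]
11. ¬b ∨ c, w0   [□-rule on 10 via w2Rw0]
12. ¬b ∨ c, w1   [□-rule on 10 via w2Rw1]
13. ¬b ∨ c, w2   [□-rule on 10 via w2Rw2]
14. c, w0   [∨-rule on 11 (branches; this branch)]
15. c, w1   [∨-rule on 12 (branches; this branch)]
Accessibility: w0Rw0, w0Rw1, w0Rw2, w1Rw0, w1Rw1, w1Rw2, w2Rw0, w2Rw1, w2Rw2
Branch closes: c and ¬c both at w1.
Every branch closes (one shown): unsatisfiable in S5.

K, T, S4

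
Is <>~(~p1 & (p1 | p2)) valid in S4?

Not valid

Tableau for the negation ~<>~(~p1 & (p1 | p2)):
1. ~<>~(~p1 & (p1 | p2)), w0
2. ~p1 & (p1 | p2), w0
3. ~p1, w0
4. p1 | p2, w0
5. p2, w0
Accessibility: w0Rw0
The negation has an open branch (countermodel exists).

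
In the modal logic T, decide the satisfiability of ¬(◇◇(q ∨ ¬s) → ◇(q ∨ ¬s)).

Satisfiable (open branch found)

1. ¬(◇◇(q ∨ ¬s) → ◇(q ∨ ¬s)), w0
2. ◇◇(q ∨ ¬s), w0
3. ¬◇(q ∨ ¬s), w0
4. ¬(q ∨ ¬s), w0
5. ¬q, w0
6. s, w0
7. ◇(q ∨ ¬s), w1
8. ¬(q ∨ ¬s), w1
9. ¬q, w1
10. s, w1
11. q ∨ ¬s, w2
12. ¬s, w2
Accessibility: w0Rw0, w0Rw1, w1Rw1, w1Rw2, w2Rw2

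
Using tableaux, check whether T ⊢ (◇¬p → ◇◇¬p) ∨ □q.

Tableau for the negation ¬((◇¬p → ◇◇¬p) ∨ □q):
1. ¬((◇¬p → ◇◇¬p) ∨ □q), u
2. ¬(◇¬p → ◇◇¬p), u   [¬∨-rule on 1]
3. ¬□q, u   [¬∨-rule on 1]
4. ◇¬p, u   [¬→-rule on 2]
5. ¬◇◇¬p, u   [¬→-rule on 2]
6. ¬◇¬p, u   [¬◇-rule on 5 via uRu]
7. p, u   [¬◇-rule on 6 via uRu]
8. ¬q, v   [¬□-rule on 3: fresh world v, uRv]
9. ¬◇¬p, v   [¬◇-rule on 5 via uRv]
10. p, v   [¬◇-rule on 6 via uRv]
11. ¬p, w   [◇-rule on 4: fresh world w, uRw]
12. ¬◇¬p, w   [¬◇-rule on 5 via uRw]
13. p, w   [¬◇-rule on 6 via uRw]
Accessibility: uRu, uRv, uRw, vRv, wRw
Branch closes: p and ¬p both at w.
Every branch of the negation's tableau closes; the branch above is one of them.

Valid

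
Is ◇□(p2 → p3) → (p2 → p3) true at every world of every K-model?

Tableau for the negation ¬(◇□(p2 → p3) → (p2 → p3)):
1. ¬(◇□(p2 → p3) → (p2 → p3)), 0
2. ◇□(p2 → p3), 0
3. ¬(p2 → p3), 0
4. p2, 0
5. ¬p3, 0
6. □(p2 → p3), 1
Accessibility: 0R1
The negation has an open branch (countermodel exists).

Invalid (countermodel exists)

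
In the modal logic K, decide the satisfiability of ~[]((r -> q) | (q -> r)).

1. ~[]((r -> q) | (q -> r)), w0
2. ~((r -> q) | (q -> r)), w1
3. ~(r -> q), w1
4. ~(q -> r), w1
5. r, w1
6. ~q, w1
7. q, w1
8. ~r, w1
Accessibility: w0Rw1
Branch closes: q and ~q both at w1.
(One branch shown.) All branches close.

Unsatisfiable (every branch closes)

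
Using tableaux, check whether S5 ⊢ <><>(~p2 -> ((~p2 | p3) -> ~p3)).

Invalid (countermodel exists)

Tableau for the negation ~<><>(~p2 -> ((~p2 | p3) -> ~p3)):
1. ~<><>(~p2 -> ((~p2 | p3) -> ~p3)), 0
2. ~<>(~p2 -> ((~p2 | p3) -> ~p3)), 0
3. ~(~p2 -> ((~p2 | p3) -> ~p3)), 0
4. ~p2, 0
5. ~((~p2 | p3) -> ~p3), 0
6. ~p2 | p3, 0
7. p3, 0
Accessibility: 0R0
The negation has an open branch (countermodel exists).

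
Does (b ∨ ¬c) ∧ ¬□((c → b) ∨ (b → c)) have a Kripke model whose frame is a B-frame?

No, unsatisfiable

1. (b ∨ ¬c) ∧ ¬□((c → b) ∨ (b → c)), w0
2. b ∨ ¬c, w0
3. ¬□((c → b) ∨ (b → c)), w0
4. ¬c, w0
5. ¬((c → b) ∨ (b → c)), w1
6. ¬(c → b), w1
7. ¬(b → c), w1
8. c, w1
9. ¬b, w1
10. b, w1
11. ¬c, w1
Accessibility: w0Rw0, w0Rw1, w1Rw0, w1Rw1
Branch closes: b and ¬b both at w1.
Every branch closes; the branch above is one of them.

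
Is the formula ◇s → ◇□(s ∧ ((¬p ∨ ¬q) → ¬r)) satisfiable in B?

1. ◇s → ◇□(s ∧ ((¬p ∨ ¬q) → ¬r)), 0
2. ◇□(s ∧ ((¬p ∨ ¬q) → ¬r)), 0   [→-rule on 1 (branches; this branch)]
3. □(s ∧ ((¬p ∨ ¬q) → ¬r)), 1   [◇-rule on 2: fresh world 1, 0R1]
4. s ∧ ((¬p ∨ ¬q) → ¬r), 0   [□-rule on 3 via 1R0]
5. s, 0   [∧-rule on 4]
6. (¬p ∨ ¬q) → ¬r, 0   [∧-rule on 4]
7. s ∧ ((¬p ∨ ¬q) → ¬r), 1   [□-rule on 3 via 1R1]
8. s, 1   [∧-rule on 7]
9. (¬p ∨ ¬q) → ¬r, 1   [∧-rule on 7]
10. ¬r, 0   [→-rule on 6 (branches; this branch)]
11. ¬r, 1   [→-rule on 9 (branches; this branch)]
Accessibility: 0R0, 0R1, 1R0, 1R1

Satisfiable (open branch found)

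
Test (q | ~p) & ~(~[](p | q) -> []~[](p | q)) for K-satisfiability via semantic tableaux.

1. (q | ~p) & ~(~[](p | q) -> []~[](p | q)), w0
2. q | ~p, w0
3. ~(~[](p | q) -> []~[](p | q)), w0
4. ~[](p | q), w0
5. ~[]~[](p | q), w0
6. ~p, w0
7. ~(p | q), w1
8. ~p, w1
9. ~q, w1
10. [](p | q), w2
Accessibility: w0Rw1, w0Rw2

Yes, satisfiable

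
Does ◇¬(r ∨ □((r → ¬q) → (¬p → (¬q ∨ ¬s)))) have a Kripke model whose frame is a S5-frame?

Satisfiable

1. ◇¬(r ∨ □((r → ¬q) → (¬p → (¬q ∨ ¬s)))), u
2. ¬(r ∨ □((r → ¬q) → (¬p → (¬q ∨ ¬s)))), v
3. ¬r, v
4. ¬□((r → ¬q) → (¬p → (¬q ∨ ¬s))), v
5. ¬((r → ¬q) → (¬p → (¬q ∨ ¬s))), w
6. r → ¬q, w
7. ¬(¬p → (¬q ∨ ¬s)), w
8. ¬p, w
9. ¬(¬q ∨ ¬s), w
10. q, w
11. s, w
12. ¬r, w
Accessibility: uRu, uRv, uRw, vRu, vRv, vRw, wRu, wRv, wRw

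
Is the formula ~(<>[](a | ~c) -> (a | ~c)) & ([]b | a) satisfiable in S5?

No, unsatisfiable

1. ~(<>[](a | ~c) -> (a | ~c)) & ([]b | a), u
2. ~(<>[](a | ~c) -> (a | ~c)), u
3. []b | a, u
4. <>[](a | ~c), u
5. ~(a | ~c), u
6. ~a, u
7. c, u
8. []b, u
9. b, u
10. [](a | ~c), v
11. b, v
12. a | ~c, u
13. a | ~c, v
14. ~c, u
Accessibility: uRu, uRv, vRu, vRv
Branch closes: c and ~c both at u.
(One branch shown.) All branches close.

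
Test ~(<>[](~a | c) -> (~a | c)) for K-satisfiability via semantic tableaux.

1. ~(<>[](~a | c) -> (~a | c)), w0
2. <>[](~a | c), w0
3. ~(~a | c), w0
4. a, w0
5. ~c, w0
6. [](~a | c), w1
Accessibility: w0Rw1

Yes, satisfiable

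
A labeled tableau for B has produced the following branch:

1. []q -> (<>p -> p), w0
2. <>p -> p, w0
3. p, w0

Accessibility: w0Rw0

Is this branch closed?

No, open

No atom appears with both signs at the same world.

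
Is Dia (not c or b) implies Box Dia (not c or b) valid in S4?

Not valid

Tableau for the negation not (Dia (not c or b) implies Box Dia (not c or b)):
1. not (Dia (not c or b) implies Box Dia (not c or b)), w0
2. Dia (not c or b), w0
3. not Box Dia (not c or b), w0
4. not c or b, w1
5. b, w1
6. not Dia (not c or b), w2
7. not (not c or b), w2
8. c, w2
9. not b, w2
Accessibility: w0Rw0, w0Rw1, w0Rw2, w1Rw1, w2Rw2
The negation has an open branch (countermodel exists).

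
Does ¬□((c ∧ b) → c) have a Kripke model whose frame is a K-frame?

Unsatisfiable

1. ¬□((c ∧ b) → c), w0
2. ¬((c ∧ b) → c), w1
3. c ∧ b, w1
4. ¬c, w1
5. c, w1
6. b, w1
Accessibility: w0Rw1
Branch closes: c and ¬c both at w1.
Every branch closes; the branch above is one of them.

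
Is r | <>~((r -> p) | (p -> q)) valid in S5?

Tableau for the negation ~(r | <>~((r -> p) | (p -> q))):
1. ~(r | <>~((r -> p) | (p -> q))), w0
2. ~r, w0   [~|-rule on 1]
3. ~<>~((r -> p) | (p -> q)), w0   [~|-rule on 1]
4. (r -> p) | (p -> q), w0   [~<>-rule on 3 via w0Rw0]
5. p -> q, w0   [|-rule on 4 (branches; this branch)]
6. q, w0   [->-rule on 5 (branches; this branch)]
Accessibility: w0Rw0
The negation has an open branch (countermodel exists).

Invalid (countermodel exists)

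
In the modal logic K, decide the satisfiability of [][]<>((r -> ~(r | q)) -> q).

Yes, satisfiable

1. [][]<>((r -> ~(r | q)) -> q), 0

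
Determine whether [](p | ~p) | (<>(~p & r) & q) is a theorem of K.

Tableau for the negation ~([](p | ~p) | (<>(~p & r) & q)):
1. ~([](p | ~p) | (<>(~p & r) & q)), 0
2. ~[](p | ~p), 0
3. ~(<>(~p & r) & q), 0
4. ~q, 0
5. ~(p | ~p), 1
6. ~p, 1
7. p, 1
Accessibility: 0R1
Branch closes: p and ~p both at 1.
Every branch of the negation's tableau closes; the branch above is one of them.

Valid in K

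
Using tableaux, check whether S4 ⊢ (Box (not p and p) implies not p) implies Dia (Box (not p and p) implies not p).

Yes, valid

Tableau for the negation not ((Box (not p and p) implies not p) implies Dia (Box (not p and p) implies not p)):
1. not ((Box (not p and p) implies not p) implies Dia (Box (not p and p) implies not p)), w0
2. Box (not p and p) implies not p, w0
3. not Dia (Box (not p and p) implies not p), w0
4. not (Box (not p and p) implies not p), w0
5. Box (not p and p), w0
6. p, w0
7. not p and p, w0
8. not p, w0
Accessibility: w0Rw0
Branch closes: p and not p both at w0.
Every branch of the negation's tableau closes; the branch above is one of them.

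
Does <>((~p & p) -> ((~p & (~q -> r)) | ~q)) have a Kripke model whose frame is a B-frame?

1. <>((~p & p) -> ((~p & (~q -> r)) | ~q)), w0
2. (~p & p) -> ((~p & (~q -> r)) | ~q), w1
3. (~p & (~q -> r)) | ~q, w1
4. ~q, w1
Accessibility: w0Rw0, w0Rw1, w1Rw0, w1Rw1

Satisfiable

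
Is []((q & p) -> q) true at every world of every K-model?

Valid in K

Tableau for the negation ~[]((q & p) -> q):
1. ~[]((q & p) -> q), w0
2. ~((q & p) -> q), w1
3. q & p, w1
4. ~q, w1
5. q, w1
6. p, w1
Accessibility: w0Rw1
Branch closes: q and ~q both at w1.
Every branch of the negation's tableau closes; the branch above is one of them.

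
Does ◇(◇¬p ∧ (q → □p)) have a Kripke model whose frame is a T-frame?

1. ◇(◇¬p ∧ (q → □p)), u
2. ◇¬p ∧ (q → □p), v   [◇-rule on 1: fresh world v, uRv]
3. ◇¬p, v   [∧-rule on 2]
4. q → □p, v   [∧-rule on 2]
5. ¬q, v   [→-rule on 4 (branches; this branch)]
6. ¬p, w   [◇-rule on 3: fresh world w, vRw]
Accessibility: uRu, uRv, vRv, vRw, wRw

Satisfiable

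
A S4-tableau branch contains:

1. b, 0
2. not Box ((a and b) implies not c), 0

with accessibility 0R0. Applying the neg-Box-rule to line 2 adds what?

a fresh world 1 with 0R1, and not ((a and b) implies not c) at 1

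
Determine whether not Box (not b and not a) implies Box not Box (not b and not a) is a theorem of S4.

No, not valid

Tableau for the negation not (not Box (not b and not a) implies Box not Box (not b and not a)):
1. not (not Box (not b and not a) implies Box not Box (not b and not a)), u
2. not Box (not b and not a), u
3. not Box not Box (not b and not a), u
4. not (not b and not a), v
5. a, v
6. Box (not b and not a), w
7. not b and not a, w
8. not b, w
9. not a, w
Accessibility: uRu, uRv, uRw, vRv, wRw
The negation has an open branch (countermodel exists).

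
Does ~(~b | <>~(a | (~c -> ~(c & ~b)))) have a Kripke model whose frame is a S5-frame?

Satisfiable

1. ~(~b | <>~(a | (~c -> ~(c & ~b)))), u
2. b, u
3. ~<>~(a | (~c -> ~(c & ~b))), u
4. a | (~c -> ~(c & ~b)), u
5. ~c -> ~(c & ~b), u
6. ~(c & ~b), u
Accessibility: uRu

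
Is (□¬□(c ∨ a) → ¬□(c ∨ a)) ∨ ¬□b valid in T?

Valid

Tableau for the negation ¬((□¬□(c ∨ a) → ¬□(c ∨ a)) ∨ ¬□b):
1. ¬((□¬□(c ∨ a) → ¬□(c ∨ a)) ∨ ¬□b), w0
2. ¬(□¬□(c ∨ a) → ¬□(c ∨ a)), w0
3. □b, w0
4. □¬□(c ∨ a), w0
5. □(c ∨ a), w0
6. b, w0
7. ¬□(c ∨ a), w0
8. c ∨ a, w0
9. a, w0
10. ¬(c ∨ a), w1
11. ¬c, w1
12. ¬a, w1
13. b, w1
14. ¬□(c ∨ a), w1
15. c ∨ a, w1
16. a, w1
Accessibility: w0Rw0, w0Rw1, w1Rw1
Branch closes: a and ¬a both at w1.
Every branch of the negation's tableau closes; the branch above is one of them.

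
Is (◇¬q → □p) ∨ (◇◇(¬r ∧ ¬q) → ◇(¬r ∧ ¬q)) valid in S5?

Yes, valid

Tableau for the negation ¬((◇¬q → □p) ∨ (◇◇(¬r ∧ ¬q) → ◇(¬r ∧ ¬q))):
1. ¬((◇¬q → □p) ∨ (◇◇(¬r ∧ ¬q) → ◇(¬r ∧ ¬q))), 0
2. ¬(◇¬q → □p), 0
3. ¬(◇◇(¬r ∧ ¬q) → ◇(¬r ∧ ¬q)), 0
4. ◇¬q, 0
5. ¬□p, 0
6. ◇◇(¬r ∧ ¬q), 0
7. ¬◇(¬r ∧ ¬q), 0
8. ¬(¬r ∧ ¬q), 0
9. q, 0
10. ¬q, 1
11. ¬(¬r ∧ ¬q), 1
12. r, 1
13. ¬p, 2
14. ¬(¬r ∧ ¬q), 2
15. q, 2
16. ◇(¬r ∧ ¬q), 3
17. ¬(¬r ∧ ¬q), 3
18. q, 3
19. ¬r ∧ ¬q, 4
20. ¬r, 4
21. ¬q, 4
22. ¬(¬r ∧ ¬q), 4
23. q, 4
Accessibility: 0R0, 0R1, 0R2, 0R3, 0R4, 1R0, 1R1, 1R2, 1R3, 1R4, 2R0, 2R1, 2R2, 2R3, 2R4, 3R0, 3R1, 3R2, 3R3, 3R4, 4R0, 4R1, 4R2, 4R3, 4R4
Branch closes: q and ¬q both at 4.
All branches of the negation close; one closing branch shown above.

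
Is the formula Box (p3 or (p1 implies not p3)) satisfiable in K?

Satisfiable (open branch found)

1. Box (p3 or (p1 implies not p3)), w0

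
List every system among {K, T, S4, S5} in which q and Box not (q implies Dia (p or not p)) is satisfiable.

K-tableau for the formula:
1. q and Box not (q implies Dia (p or not p)), w0
2. q, w0   [and-rule on 1]
3. Box not (q implies Dia (p or not p)), w0   [and-rule on 1]
Complete open branch: satisfiable in K.
T-tableau for the formula:
1. q and Box not (q implies Dia (p or not p)), w0
2. q, w0   [and-rule on 1]
3. Box not (q implies Dia (p or not p)), w0   [and-rule on 1]
4. not (q implies Dia (p or not p)), w0   [Box-rule on 3 via w0Rw0]
5. not Dia (p or not p), w0   [neg-implies-rule on 4]
6. not (p or not p), w0   [neg-Dia-rule on 5 via w0Rw0]
7. not p, w0   [neg-or-rule on 6]
8. p, w0   [neg-or-rule on 6]
Accessibility: w0Rw0
Branch closes: p and not p both at w0.
Every branch closes (one shown): unsatisfiable in T, hence also in S4, S5 (every S4/S5-frame is a T-frame).

K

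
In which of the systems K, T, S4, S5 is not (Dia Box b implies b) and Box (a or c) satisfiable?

K, T, S4

S5-tableau for the formula:
1. not (Dia Box b implies b) and Box (a or c), w0
2. not (Dia Box b implies b), w0   [and-rule on 1]
3. Box (a or c), w0   [and-rule on 1]
4. Dia Box b, w0   [neg-implies-rule on 2]
5. not b, w0   [neg-implies-rule on 2]
6. a or c, w0   [Box-rule on 3 via w0Rw0]
7. c, w0   [or-rule on 6 (branches; this branch)]
8. Box b, w1   [Dia-rule on 4: fresh world w1, w0Rw1]
9. a or c, w1   [Box-rule on 3 via w0Rw1]
10. b, w0   [Box-rule on 8 via w1Rw0]
Accessibility: w0Rw0, w0Rw1, w1Rw0, w1Rw1
Branch closes: b and not b both at w0.
Every branch closes (one shown): unsatisfiable in S5.
S4-tableau for the formula:
1. not (Dia Box b implies b) and Box (a or c), w0
2. not (Dia Box b implies b), w0   [and-rule on 1]
3. Box (a or c), w0   [and-rule on 1]
4. Dia Box b, w0   [neg-implies-rule on 2]
5. not b, w0   [neg-implies-rule on 2]
6. a or c, w0   [Box-rule on 3 via w0Rw0]
7. c, w0   [or-rule on 6 (branches; this branch)]
8. Box b, w1   [Dia-rule on 4: fresh world w1, w0Rw1]
9. a or c, w1   [Box-rule on 3 via w0Rw1]
10. b, w1   [Box-rule on 8 via w1Rw1]
11. c, w1   [or-rule on 9 (branches; this branch)]
Accessibility: w0Rw0, w0Rw1, w1Rw1
Complete open branch: satisfiable in S4, hence also in K, T (this S4-model is also a K-model and a T-model).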